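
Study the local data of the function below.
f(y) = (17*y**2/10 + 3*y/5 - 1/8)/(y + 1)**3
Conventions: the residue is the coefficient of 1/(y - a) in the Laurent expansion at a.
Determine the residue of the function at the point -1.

The residue is 17/10.

At the order-3 pole -1 set g(y) = (y - (-1))^3*f(y) = 17*y**2/10 + 3*y/5 - 1/8.
Order-3 pole: residue = g''(a)/2; g''(-1) = 17/5, so the residue is 17/10.


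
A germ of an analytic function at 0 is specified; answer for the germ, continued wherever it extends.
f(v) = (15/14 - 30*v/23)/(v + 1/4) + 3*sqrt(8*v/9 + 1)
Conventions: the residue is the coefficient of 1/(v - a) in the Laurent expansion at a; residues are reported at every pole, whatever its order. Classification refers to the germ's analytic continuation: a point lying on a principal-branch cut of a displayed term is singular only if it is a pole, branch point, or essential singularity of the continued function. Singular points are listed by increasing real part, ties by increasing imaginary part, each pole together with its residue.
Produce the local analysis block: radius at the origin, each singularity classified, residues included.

Radius of convergence at 0: 1/4.
At -9/8: an algebraic (square-root) branch point.
At -1/4: a pole of order 1; residue 225/161.

Denominator factor (v + 1/4): pole of order 1 at -1/4, modulus 1/4.
Branch term (3)*sqrt(1 - v/(-9/8)): its argument vanishes at v = -9/8, a square-root branch point, modulus 9/8.
The radius of convergence is the smallest modulus among the singular points: 1/4.
The branch term is analytic at -1/4 and contributes nothing to the residue; only the rational part matters.
At the order-1 pole -1/4 set g(v) = (v - (-1/4))*(rational part) = 15/14 - 30*v/23.
Simple pole: residue = g(a) at a = -1/4, which is 225/161.
List the singular points by increasing real part (a conjugate pair: the negative imaginary part first).


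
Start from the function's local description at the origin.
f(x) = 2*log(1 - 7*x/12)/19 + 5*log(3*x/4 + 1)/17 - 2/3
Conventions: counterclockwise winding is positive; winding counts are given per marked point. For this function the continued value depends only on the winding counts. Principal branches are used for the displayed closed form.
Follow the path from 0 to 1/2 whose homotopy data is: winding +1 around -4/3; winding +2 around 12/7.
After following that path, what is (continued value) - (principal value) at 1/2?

The rational part is single-valued and drops out of the difference; each branch term changes only by its own monodromy.
(2/19)*log(1 - x/(12/7)): each positive loop around 12/7 adds 2*pi*i to the log, so winding +2 contributes (2/19)*(2)*2*pi*i = (8/19)*pi*i.
(5/17)*log(1 - x/(-4/3)): each positive loop around -4/3 adds 2*pi*i to the log, so winding +1 contributes (5/17)*(1)*2*pi*i = (10/17)*pi*i.
Summing the contributions at x = 1/2 gives (326/323)*pi*i.

Continued minus principal equals (326/323)*pi*i.


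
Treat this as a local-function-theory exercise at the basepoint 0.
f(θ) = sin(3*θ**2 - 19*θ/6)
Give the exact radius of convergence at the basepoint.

The factor -sin(3*θ**2 - 19*θ/6) is entire and contributes no finite singular point.
The polynomial part has no poles.
No finite singular points: the Taylor series at 0 converges everywhere.

The radius of convergence is infinite.


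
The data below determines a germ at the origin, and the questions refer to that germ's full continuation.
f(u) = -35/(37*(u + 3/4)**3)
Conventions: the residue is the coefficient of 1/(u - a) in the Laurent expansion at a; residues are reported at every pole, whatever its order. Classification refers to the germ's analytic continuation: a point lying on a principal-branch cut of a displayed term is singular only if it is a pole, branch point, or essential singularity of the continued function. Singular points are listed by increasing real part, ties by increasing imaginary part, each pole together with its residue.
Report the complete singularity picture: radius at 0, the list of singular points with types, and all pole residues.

Radius of convergence at 0: 3/4.
At -3/4: a pole of order 3; residue 0.

Denominator factor (u + 3/4)^3: pole of order 3 at -3/4, modulus 3/4.
The radius of convergence is the smallest modulus among the singular points: 3/4.
At the order-3 pole -3/4 set g(u) = (u - (-3/4))^3*f(u) = -35/37.
Order-3 pole: residue = g''(a)/2; g''(-3/4) = 0, so the residue is 0.


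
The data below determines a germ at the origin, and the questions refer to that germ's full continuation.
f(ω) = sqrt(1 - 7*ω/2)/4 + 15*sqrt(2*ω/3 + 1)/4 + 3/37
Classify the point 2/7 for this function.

The term (1/4)*sqrt(1 - ω/(2/7)) has argument 1 - 2/7/(2/7) = 0 at 2/7: a square-root (algebraic, two-sheeted) branch point; the remaining terms are analytic or single-valued there.

The point is an algebraic (square-root) branch point.


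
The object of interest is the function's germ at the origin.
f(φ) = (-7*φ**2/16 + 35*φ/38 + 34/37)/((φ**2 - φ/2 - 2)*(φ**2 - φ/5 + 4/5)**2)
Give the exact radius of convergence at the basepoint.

The radius of convergence is (2/5)*sqrt(5).

Denominator factor (φ**2 - φ/5 + 4/5)^2: discriminant -79/25, complex-conjugate roots (1/10) + ((1/10)*sqrt(79))*i and (1/10) - ((1/10)*sqrt(79))*i; poles of order 2, moduli (2/5)*sqrt(5) and (2/5)*sqrt(5).
Denominator factor (φ**2 - φ/2 - 2): discriminant 33/4, real irrational roots 1/4 + (1/4)*sqrt(33) and 1/4 - (1/4)*sqrt(33); poles of order 1, moduli 1/4 + (1/4)*sqrt(33) and -1/4 + (1/4)*sqrt(33).
The radius of convergence is the smallest modulus among the singular points: (2/5)*sqrt(5).


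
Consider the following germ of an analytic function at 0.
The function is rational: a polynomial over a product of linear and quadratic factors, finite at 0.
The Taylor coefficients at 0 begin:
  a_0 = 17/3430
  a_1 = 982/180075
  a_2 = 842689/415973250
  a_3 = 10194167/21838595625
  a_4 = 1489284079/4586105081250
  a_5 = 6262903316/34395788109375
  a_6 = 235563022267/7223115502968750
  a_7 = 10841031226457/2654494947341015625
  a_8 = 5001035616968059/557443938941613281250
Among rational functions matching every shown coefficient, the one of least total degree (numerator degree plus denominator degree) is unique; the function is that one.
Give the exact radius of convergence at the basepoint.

The radius of convergence is sqrt(5).

No rational of total degree below 7 reproduces all 9 coefficients; solving the [2/5] Pade equations on them gives f(τ) = (2*τ**2/33 - 2*τ/5 - 17/16)/((τ - 7/2)**3*(τ**2 + 2*τ/3 + 5)), whose expansion matches every shown term.
Denominator factor (τ**2 + 2*τ/3 + 5): discriminant -176/9, complex-conjugate roots (-1/3) + ((2/3)*sqrt(11))*i and (-1/3) - ((2/3)*sqrt(11))*i; poles of order 1, moduli sqrt(5) and sqrt(5).
Denominator factor (τ - 7/2)^3: pole of order 3 at 7/2, modulus 7/2.
The radius of convergence is the smallest modulus among the singular points: sqrt(5).


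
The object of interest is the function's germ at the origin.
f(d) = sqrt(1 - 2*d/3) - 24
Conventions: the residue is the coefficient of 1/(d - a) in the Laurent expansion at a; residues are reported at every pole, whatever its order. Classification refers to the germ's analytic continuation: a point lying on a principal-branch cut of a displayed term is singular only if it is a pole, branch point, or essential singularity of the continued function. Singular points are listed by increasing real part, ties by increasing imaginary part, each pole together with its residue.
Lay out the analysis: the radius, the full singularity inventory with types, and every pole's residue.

Radius of convergence at 0: 3/2.
At 3/2: an algebraic (square-root) branch point.

Branch term (1)*sqrt(1 - d/(3/2)): its argument vanishes at d = 3/2, a square-root branch point, modulus 3/2.
The radius of convergence is the smallest modulus among the singular points: 3/2.


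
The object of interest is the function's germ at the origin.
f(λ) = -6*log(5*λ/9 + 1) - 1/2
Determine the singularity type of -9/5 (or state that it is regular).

The term (-6)*log(1 - λ/(-9/5)) has argument 1 - -9/5/(-9/5) = 0 at -9/5: a logarithmic (infinitely-sheeted) branch point; the remaining terms are analytic or single-valued there.

The point is a logarithmic branch point.


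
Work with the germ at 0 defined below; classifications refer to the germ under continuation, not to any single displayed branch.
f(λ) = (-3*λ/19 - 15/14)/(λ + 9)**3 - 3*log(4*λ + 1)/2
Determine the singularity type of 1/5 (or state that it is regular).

Denominator factors: λ + 9 = 46/5 at λ = 1/5 — none vanishes.
Branch term log(1 - λ/(-1/4)): argument at 1/5 is 9/5, nonzero, so 1/5 is not its branch point (a point on a principal cut is still regular for the continued germ).
So the germ continues analytically to 1/5.

The point is a regular point.


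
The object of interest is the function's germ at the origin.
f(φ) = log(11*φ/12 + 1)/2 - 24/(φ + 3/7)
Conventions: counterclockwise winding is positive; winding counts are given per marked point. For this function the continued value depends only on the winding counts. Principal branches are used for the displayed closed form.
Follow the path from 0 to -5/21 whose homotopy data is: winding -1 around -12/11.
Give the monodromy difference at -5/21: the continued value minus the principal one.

The rational part is single-valued and drops out of the difference; each branch term changes only by its own monodromy.
(1/2)*log(1 - φ/(-12/11)): each positive loop around -12/11 adds 2*pi*i to the log, so winding -1 contributes (1/2)*(-1)*2*pi*i = -pi*i.
Summing the contributions at φ = -5/21 gives -pi*i.

Continued minus principal equals -pi*i.


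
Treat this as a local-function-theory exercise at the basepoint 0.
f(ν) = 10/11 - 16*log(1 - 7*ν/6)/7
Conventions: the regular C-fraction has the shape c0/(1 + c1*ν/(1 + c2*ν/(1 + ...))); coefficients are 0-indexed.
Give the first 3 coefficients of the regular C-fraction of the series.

The regular C-fraction coefficients are [10/11, -44/15, 47/20].

Taylor coefficients (expand at 0): a_0 = 10/11, a_1 = 8/3, a_2 = 14/9.
c0 = a_0 = 10/11. Peel one level at a time: if S = 1 + c*ν/S' with S'(0) = 1, then c is the ν-coefficient of S and S' = c*ν/(S - 1).
S_1 = c0/f = 1 + (-44/15)*ν + (517/75)*ν^2 + ...; c1 = -44/15.
S_2 = c1*ν/(S_1 - 1) = 1 + (47/20)*ν + ...; c2 = 47/20.


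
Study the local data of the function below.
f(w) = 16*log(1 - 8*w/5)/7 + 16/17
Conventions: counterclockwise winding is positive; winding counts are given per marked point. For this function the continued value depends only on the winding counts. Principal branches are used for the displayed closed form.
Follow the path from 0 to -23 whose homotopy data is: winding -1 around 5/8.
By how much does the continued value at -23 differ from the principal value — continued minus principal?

Continued minus principal equals -(32/7)*pi*i.

The rational part is single-valued and drops out of the difference; each branch term changes only by its own monodromy.
(16/7)*log(1 - w/(5/8)): each positive loop around 5/8 adds 2*pi*i to the log, so winding -1 contributes (16/7)*(-1)*2*pi*i = -(32/7)*pi*i.
Summing the contributions at w = -23 gives -(32/7)*pi*i.


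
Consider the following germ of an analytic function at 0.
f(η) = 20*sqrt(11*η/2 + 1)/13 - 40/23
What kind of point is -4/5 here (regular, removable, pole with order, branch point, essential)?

There is no denominator, hence no pole anywhere.
Branch term sqrt(1 - η/(-2/11)): argument at -4/5 is -17/5, nonzero, so -4/5 is not its branch point (a point on a principal cut is still regular for the continued germ).
So the germ continues analytically to -4/5.

The point is a regular point.


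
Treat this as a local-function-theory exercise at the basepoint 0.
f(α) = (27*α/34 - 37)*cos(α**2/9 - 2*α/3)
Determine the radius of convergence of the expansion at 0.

The radius of convergence is infinite.

The factor cos(α**2/9 - 2*α/3) is entire and contributes no finite singular point.
The polynomial part has no poles.
No finite singular points: the Taylor series at 0 converges everywhere.


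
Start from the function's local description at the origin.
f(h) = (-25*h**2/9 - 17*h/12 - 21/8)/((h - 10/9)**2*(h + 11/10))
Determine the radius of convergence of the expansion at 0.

Denominator factor (h + 11/10): pole of order 1 at -11/10, modulus 11/10.
Denominator factor (h - 10/9)^2: pole of order 2 at 10/9, modulus 10/9.
The radius of convergence is the smallest modulus among the singular points: 11/10.

The radius of convergence is 11/10.


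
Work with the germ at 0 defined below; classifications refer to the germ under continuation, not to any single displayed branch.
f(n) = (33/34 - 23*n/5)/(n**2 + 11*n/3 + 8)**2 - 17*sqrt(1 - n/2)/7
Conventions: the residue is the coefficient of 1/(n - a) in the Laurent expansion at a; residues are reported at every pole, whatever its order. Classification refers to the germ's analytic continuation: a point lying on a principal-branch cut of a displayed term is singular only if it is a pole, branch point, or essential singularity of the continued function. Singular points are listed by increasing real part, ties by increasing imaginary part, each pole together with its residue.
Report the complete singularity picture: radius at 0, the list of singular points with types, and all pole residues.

Radius of convergence at 0: 2.
At (-11/6) - ((1/6)*sqrt(167))*i: a pole of order 2; residue ((43164/2370565)*sqrt(167))*i.
At (-11/6) + ((1/6)*sqrt(167))*i: a pole of order 2; residue -((43164/2370565)*sqrt(167))*i.
At 2: an algebraic (square-root) branch point.

Denominator factor (n**2 + 11*n/3 + 8)^2: discriminant -167/9, complex-conjugate roots (-11/6) + ((1/6)*sqrt(167))*i and (-11/6) - ((1/6)*sqrt(167))*i; poles of order 2, moduli (2)*sqrt(2) and (2)*sqrt(2).
Branch term (-17/7)*sqrt(1 - n/(2)): its argument vanishes at n = 2, a square-root branch point, modulus 2.
The radius of convergence is the smallest modulus among the singular points: 2.
The branch term is analytic at (-11/6) - ((1/6)*sqrt(167))*i and contributes nothing to the residue; only the rational part matters.
The factor n**2 + 11*n/3 + 8 splits as (n - a)(n - a') with a = (-11/6) - ((1/6)*sqrt(167))*i, a' = (-11/6) + ((1/6)*sqrt(167))*i. At the order-2 pole a set g(n) = (n - a)^2*(rational part) = [33/34 - 23*n/5] / (n - a')^2.
Order-2 pole: residue = g'(a); g'((-11/6) - ((1/6)*sqrt(167))*i) = ((43164/2370565)*sqrt(167))*i, so the residue is ((43164/2370565)*sqrt(167))*i.
The branch term is analytic at (-11/6) + ((1/6)*sqrt(167))*i and contributes nothing to the residue; only the rational part matters.
The factor n**2 + 11*n/3 + 8 splits as (n - a)(n - a') with a = (-11/6) + ((1/6)*sqrt(167))*i, a' = (-11/6) - ((1/6)*sqrt(167))*i. At the order-2 pole a set g(n) = (n - a)^2*(rational part) = [33/34 - 23*n/5] / (n - a')^2.
Order-2 pole: residue = g'(a); g'((-11/6) + ((1/6)*sqrt(167))*i) = -((43164/2370565)*sqrt(167))*i, so the residue is -((43164/2370565)*sqrt(167))*i.
List the singular points by increasing real part (a conjugate pair: the negative imaginary part first).


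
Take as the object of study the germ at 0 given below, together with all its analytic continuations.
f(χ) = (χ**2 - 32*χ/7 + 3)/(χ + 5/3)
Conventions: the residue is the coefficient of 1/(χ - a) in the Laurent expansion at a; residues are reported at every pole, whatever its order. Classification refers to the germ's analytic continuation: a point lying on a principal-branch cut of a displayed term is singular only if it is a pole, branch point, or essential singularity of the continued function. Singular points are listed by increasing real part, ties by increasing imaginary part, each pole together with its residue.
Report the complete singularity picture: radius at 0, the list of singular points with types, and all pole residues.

Denominator factor (χ + 5/3): pole of order 1 at -5/3, modulus 5/3.
The radius of convergence is the smallest modulus among the singular points: 5/3.
At the order-1 pole -5/3 set g(χ) = (χ - (-5/3))*f(χ) = χ**2 - 32*χ/7 + 3.
Simple pole: residue = g(a) at a = -5/3, which is 844/63.

Radius of convergence at 0: 5/3.
At -5/3: a pole of order 1; residue 844/63.


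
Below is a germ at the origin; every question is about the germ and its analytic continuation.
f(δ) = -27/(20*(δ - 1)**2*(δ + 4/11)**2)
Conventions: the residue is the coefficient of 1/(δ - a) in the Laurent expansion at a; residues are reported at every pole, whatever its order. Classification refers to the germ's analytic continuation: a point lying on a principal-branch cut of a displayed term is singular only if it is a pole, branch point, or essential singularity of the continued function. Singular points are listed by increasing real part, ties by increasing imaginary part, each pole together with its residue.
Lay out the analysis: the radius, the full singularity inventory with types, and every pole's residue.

Denominator factor (δ + 4/11)^2: pole of order 2 at -4/11, modulus 4/11.
Denominator factor (δ - 1)^2: pole of order 2 at 1, modulus 1.
The radius of convergence is the smallest modulus among the singular points: 4/11.
At the order-2 pole -4/11 set g(δ) = (δ - (-4/11))^2*f(δ) = -27/(20*(δ - 1)**2).
Order-2 pole: residue = g'(a); g'(-4/11) = -1331/1250, so the residue is -1331/1250.
At the order-2 pole 1 set g(δ) = (δ - (1))^2*f(δ) = -27/(20*(δ + 4/11)**2).
Order-2 pole: residue = g'(a); g'(1) = 1331/1250, so the residue is 1331/1250.
List the singular points by increasing real part (a conjugate pair: the negative imaginary part first).

Radius of convergence at 0: 4/11.
At -4/11: a pole of order 2; residue -1331/1250.
At 1: a pole of order 2; residue 1331/1250.


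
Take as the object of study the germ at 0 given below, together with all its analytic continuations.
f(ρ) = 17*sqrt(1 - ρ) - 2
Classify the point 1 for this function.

The term (17)*sqrt(1 - ρ/(1)) has argument 1 - 1/(1) = 0 at 1: a square-root (algebraic, two-sheeted) branch point; the remaining terms are analytic or single-valued there.

The point is an algebraic (square-root) branch point.


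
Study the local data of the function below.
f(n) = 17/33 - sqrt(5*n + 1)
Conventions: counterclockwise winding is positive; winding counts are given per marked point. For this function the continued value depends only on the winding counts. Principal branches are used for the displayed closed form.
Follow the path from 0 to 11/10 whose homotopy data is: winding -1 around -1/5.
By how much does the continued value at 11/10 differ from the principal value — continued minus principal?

The rational part is single-valued and drops out of the difference; each branch term changes only by its own monodromy.
(-1)*sqrt(1 - n/(-1/5)): winding -1 is odd, the square root flips sign, contributing -2*(-1)*sqrt(1 - (11/10)/(-1/5)) = -2*(-1)*sqrt(13/2) = sqrt(26).
Summing the contributions at n = 11/10 gives sqrt(26).

Continued minus principal equals sqrt(26).


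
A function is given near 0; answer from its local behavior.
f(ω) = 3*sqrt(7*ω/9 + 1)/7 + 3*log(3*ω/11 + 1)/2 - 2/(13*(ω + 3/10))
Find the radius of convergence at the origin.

The radius of convergence is 3/10.

Denominator factor (ω + 3/10): pole of order 1 at -3/10, modulus 3/10.
Branch term (3/7)*sqrt(1 - ω/(-9/7)): its argument vanishes at ω = -9/7, a square-root branch point, modulus 9/7.
Branch term (3/2)*log(1 - ω/(-11/3)): its argument vanishes at ω = -11/3, a logarithmic branch point, modulus 11/3.
The radius of convergence is the smallest modulus among the singular points: 3/10.


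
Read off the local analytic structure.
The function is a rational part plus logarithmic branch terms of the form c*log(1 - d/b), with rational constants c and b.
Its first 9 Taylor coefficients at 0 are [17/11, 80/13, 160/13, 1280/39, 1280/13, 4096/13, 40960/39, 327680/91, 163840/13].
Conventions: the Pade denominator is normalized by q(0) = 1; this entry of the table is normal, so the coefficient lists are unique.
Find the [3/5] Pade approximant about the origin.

Taylor coefficients needed (read off): a_0 = 17/11, a_1 = 80/13, a_2 = 160/13, a_3 = 1280/39, a_4 = 1280/13, a_5 = 4096/13, a_6 = 40960/39, a_7 = 327680/91, a_8 = 163840/13.
Write the denominator as Q(d) = 1 + q1*d + q2*d^2 + q3*d^3 + q4*d^4 + q5*d^5. Requiring Q*f - P = O(d^9) with deg P <= 3 kills the coefficients of d^4..d^8 in Q*f:
  d^4: a_4 + q1*a_3 + q2*a_2 + q3*a_1 + q4*a_0 = 0, i.e. 1280/13 + (1280/39)*q1 + (160/13)*q2 + (80/13)*q3 + (17/11)*q4 = 0.
  d^5: a_5 + q1*a_4 + q2*a_3 + q3*a_2 + q4*a_1 + q5*a_0 = 0, i.e. 4096/13 + (1280/13)*q1 + (1280/39)*q2 + (160/13)*q3 + (80/13)*q4 + (17/11)*q5 = 0.
  d^6: a_6 + q1*a_5 + q2*a_4 + q3*a_3 + q4*a_2 + q5*a_1 = 0, i.e. 40960/39 + (4096/13)*q1 + (1280/13)*q2 + (1280/39)*q3 + (160/13)*q4 + (80/13)*q5 = 0.
  d^7: a_7 + q1*a_6 + q2*a_5 + q3*a_4 + q4*a_3 + q5*a_2 = 0, i.e. 327680/91 + (40960/39)*q1 + (4096/13)*q2 + (1280/13)*q3 + (1280/39)*q4 + (160/13)*q5 = 0.
  d^8: a_8 + q1*a_7 + q2*a_6 + q3*a_5 + q4*a_4 + q5*a_3 = 0, i.e. 163840/13 + (327680/91)*q1 + (40960/39)*q2 + (4096/13)*q3 + (1280/13)*q4 + (1280/39)*q5 = 0.
Solving this linear system: q1 = -28349445/4002038, q2 = 28985280/2001019, q3 = -96650240/14007133, q4 = -16199040/14007133, q5 = -8815488/14007133.
The numerator is Q*f truncated at degree 3: P0 = a_0 = 17/11; P1 = a_1 + q1*a_0 = -161378465/33664202; P2 = a_2 + q1*a_1 + q2*a_0 = -2546215480/286145717; P3 = a_3 + q1*a_2 + q2*a_1 + q3*a_0 = 144891554320/6009060057.

The Pade approximant has numerator coefficients [17/11, -161378465/33664202, -2546215480/286145717, 144891554320/6009060057]; denominator coefficients [1, -28349445/4002038, 28985280/2001019, -96650240/14007133, -16199040/14007133, -8815488/14007133].


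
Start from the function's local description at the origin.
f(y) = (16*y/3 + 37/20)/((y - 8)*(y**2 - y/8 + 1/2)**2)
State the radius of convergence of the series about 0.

The radius of convergence is (1/2)*sqrt(2).

Denominator factor (y**2 - y/8 + 1/2)^2: discriminant -127/64, complex-conjugate roots (1/16) + ((1/16)*sqrt(127))*i and (1/16) - ((1/16)*sqrt(127))*i; poles of order 2, moduli (1/2)*sqrt(2) and (1/2)*sqrt(2).
Denominator factor (y - 8): pole of order 1 at 8, modulus 8.
The radius of convergence is the smallest modulus among the singular points: (1/2)*sqrt(2).


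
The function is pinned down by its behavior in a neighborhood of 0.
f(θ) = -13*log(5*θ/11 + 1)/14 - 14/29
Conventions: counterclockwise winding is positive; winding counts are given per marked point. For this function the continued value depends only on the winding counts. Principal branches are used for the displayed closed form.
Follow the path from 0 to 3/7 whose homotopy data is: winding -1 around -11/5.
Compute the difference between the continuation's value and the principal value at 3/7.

The rational part is single-valued and drops out of the difference; each branch term changes only by its own monodromy.
(-13/14)*log(1 - θ/(-11/5)): each positive loop around -11/5 adds 2*pi*i to the log, so winding -1 contributes (-13/14)*(-1)*2*pi*i = (13/7)*pi*i.
Summing the contributions at θ = 3/7 gives (13/7)*pi*i.

Continued minus principal equals (13/7)*pi*i.


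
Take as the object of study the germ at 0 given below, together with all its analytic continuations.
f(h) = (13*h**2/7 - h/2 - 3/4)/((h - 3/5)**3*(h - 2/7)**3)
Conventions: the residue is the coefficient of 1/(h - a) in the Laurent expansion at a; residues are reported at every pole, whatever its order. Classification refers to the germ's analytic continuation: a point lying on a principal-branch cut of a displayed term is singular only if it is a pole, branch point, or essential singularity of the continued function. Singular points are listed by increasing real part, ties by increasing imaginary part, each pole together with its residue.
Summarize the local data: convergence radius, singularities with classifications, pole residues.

Radius of convergence at 0: 2/7.
At 2/7: a pole of order 3; residue 196165375/161051.
At 3/5: a pole of order 3; residue -196165375/161051.

Denominator factor (h - 3/5)^3: pole of order 3 at 3/5, modulus 3/5.
Denominator factor (h - 2/7)^3: pole of order 3 at 2/7, modulus 2/7.
The radius of convergence is the smallest modulus among the singular points: 2/7.
At the order-3 pole 2/7 set g(h) = (h - (2/7))^3*f(h) = (13*h**2/7 - h/2 - 3/4)/(h - 3/5)**3.
Order-3 pole: residue = g''(a)/2; g''(2/7) = 392330750/161051, so the residue is 196165375/161051.
At the order-3 pole 3/5 set g(h) = (h - (3/5))^3*f(h) = (13*h**2/7 - h/2 - 3/4)/(h - 2/7)**3.
Order-3 pole: residue = g''(a)/2; g''(3/5) = -392330750/161051, so the residue is -196165375/161051.
List the singular points by increasing real part (a conjugate pair: the negative imaginary part first).


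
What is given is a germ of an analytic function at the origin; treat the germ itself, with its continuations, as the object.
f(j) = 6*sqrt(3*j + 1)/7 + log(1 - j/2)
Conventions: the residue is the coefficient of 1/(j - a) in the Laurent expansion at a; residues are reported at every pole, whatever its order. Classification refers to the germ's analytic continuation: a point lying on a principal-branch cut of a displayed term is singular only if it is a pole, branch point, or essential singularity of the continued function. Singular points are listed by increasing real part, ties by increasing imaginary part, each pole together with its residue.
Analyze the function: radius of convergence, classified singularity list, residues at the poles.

Radius of convergence at 0: 1/3.
At -1/3: an algebraic (square-root) branch point.
At 2: a logarithmic branch point.

Branch term (6/7)*sqrt(1 - j/(-1/3)): its argument vanishes at j = -1/3, a square-root branch point, modulus 1/3.
Branch term (1)*log(1 - j/(2)): its argument vanishes at j = 2, a logarithmic branch point, modulus 2.
The radius of convergence is the smallest modulus among the singular points: 1/3.
List the singular points by increasing real part (a conjugate pair: the negative imaginary part first).


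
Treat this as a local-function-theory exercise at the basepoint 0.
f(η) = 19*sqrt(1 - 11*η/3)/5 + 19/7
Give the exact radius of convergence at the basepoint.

The radius of convergence is 3/11.

Branch term (19/5)*sqrt(1 - η/(3/11)): its argument vanishes at η = 3/11, a square-root branch point, modulus 3/11.
The radius of convergence is the smallest modulus among the singular points: 3/11.


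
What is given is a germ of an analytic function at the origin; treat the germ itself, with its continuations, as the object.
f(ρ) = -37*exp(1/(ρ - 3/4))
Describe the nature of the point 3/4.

The point is an essential singularity.

The exponent 1/(ρ - (3/4)) has a pole at 3/4, so exp(1/(ρ - (3/4))) takes every nonzero value near it: an essential singularity (not a pole of any order).


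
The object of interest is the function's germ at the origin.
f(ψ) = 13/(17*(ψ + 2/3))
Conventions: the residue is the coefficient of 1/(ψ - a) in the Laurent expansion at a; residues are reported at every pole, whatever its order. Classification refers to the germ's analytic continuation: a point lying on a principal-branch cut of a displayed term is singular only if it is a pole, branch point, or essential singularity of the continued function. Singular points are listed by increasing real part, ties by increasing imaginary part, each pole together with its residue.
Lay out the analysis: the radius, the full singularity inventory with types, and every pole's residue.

Radius of convergence at 0: 2/3.
At -2/3: a pole of order 1; residue 13/17.

Denominator factor (ψ + 2/3): pole of order 1 at -2/3, modulus 2/3.
The radius of convergence is the smallest modulus among the singular points: 2/3.
At the order-1 pole -2/3 set g(ψ) = (ψ - (-2/3))*f(ψ) = 13/17.
Simple pole: residue = g(a) at a = -2/3, which is 13/17.


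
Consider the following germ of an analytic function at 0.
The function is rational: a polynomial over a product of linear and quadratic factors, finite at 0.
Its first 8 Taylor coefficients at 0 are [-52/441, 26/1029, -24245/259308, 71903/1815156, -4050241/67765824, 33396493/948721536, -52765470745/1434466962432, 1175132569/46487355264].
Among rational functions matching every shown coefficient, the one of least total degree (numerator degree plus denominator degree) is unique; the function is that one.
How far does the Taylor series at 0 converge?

The radius of convergence is -3/8 + (1/8)*sqrt(201).

No rational of total degree below 5 reproduces all 8 coefficients; solving the [0/5] Pade equations on them gives f(σ) = 26/(7*(σ - 7/2)*(σ**2 - 3*σ/4 - 3)**2), whose expansion matches every shown term.
Denominator factor (σ**2 - 3*σ/4 - 3)^2: discriminant 201/16, real irrational roots 3/8 + (1/8)*sqrt(201) and 3/8 - (1/8)*sqrt(201); poles of order 2, moduli 3/8 + (1/8)*sqrt(201) and -3/8 + (1/8)*sqrt(201).
Denominator factor (σ - 7/2): pole of order 1 at 7/2, modulus 7/2.
The radius of convergence is the smallest modulus among the singular points: -3/8 + (1/8)*sqrt(201).


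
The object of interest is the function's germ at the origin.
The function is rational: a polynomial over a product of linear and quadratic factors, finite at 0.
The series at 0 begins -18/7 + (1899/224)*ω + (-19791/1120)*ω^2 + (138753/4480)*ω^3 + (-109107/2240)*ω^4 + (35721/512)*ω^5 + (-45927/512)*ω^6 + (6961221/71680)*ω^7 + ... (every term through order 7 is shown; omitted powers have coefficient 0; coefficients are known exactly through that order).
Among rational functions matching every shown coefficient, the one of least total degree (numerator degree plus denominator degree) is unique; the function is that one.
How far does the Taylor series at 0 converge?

No rational of total degree below 5 reproduces all 8 coefficients; solving the [2/3] Pade equations on them gives f(ω) = (37*ω**2/40 - 11*ω/12 - 16/21)/(ω + 2/3)**3, whose expansion matches every shown term.
Denominator factor (ω + 2/3)^3: pole of order 3 at -2/3, modulus 2/3.
The radius of convergence is the smallest modulus among the singular points: 2/3.

The radius of convergence is 2/3.


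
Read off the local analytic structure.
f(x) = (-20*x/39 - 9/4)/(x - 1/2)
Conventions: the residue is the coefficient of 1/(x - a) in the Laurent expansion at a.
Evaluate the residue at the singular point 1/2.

The residue is -391/156.

At the order-1 pole 1/2 set g(x) = (x - (1/2))*f(x) = -20*x/39 - 9/4.
Simple pole: residue = g(a) at a = 1/2, which is -391/156.


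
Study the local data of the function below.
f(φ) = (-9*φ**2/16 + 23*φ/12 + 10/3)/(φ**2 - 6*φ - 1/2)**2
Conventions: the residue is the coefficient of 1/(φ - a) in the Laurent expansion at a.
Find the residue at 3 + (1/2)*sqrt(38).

The residue is -(899/69312)*sqrt(38).

The factor φ**2 - 6*φ - 1/2 splits as (φ - a)(φ - a') with a = 3 + (1/2)*sqrt(38), a' = 3 - (1/2)*sqrt(38). At the order-2 pole a set g(φ) = (φ - a)^2*f(φ) = [-9*φ**2/16 + 23*φ/12 + 10/3] / (φ - a')^2.
Order-2 pole: residue = g'(a); g'(3 + (1/2)*sqrt(38)) = -(899/69312)*sqrt(38), so the residue is -(899/69312)*sqrt(38).


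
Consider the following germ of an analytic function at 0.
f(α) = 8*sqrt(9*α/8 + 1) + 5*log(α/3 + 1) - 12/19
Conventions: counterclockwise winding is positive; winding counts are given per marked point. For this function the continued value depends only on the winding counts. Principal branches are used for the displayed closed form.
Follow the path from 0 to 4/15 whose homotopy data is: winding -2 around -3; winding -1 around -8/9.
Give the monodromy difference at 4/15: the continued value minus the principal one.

The rational part is single-valued and drops out of the difference; each branch term changes only by its own monodromy.
(5)*log(1 - α/(-3)): each positive loop around -3 adds 2*pi*i to the log, so winding -2 contributes (5)*(-2)*2*pi*i = -(20)*pi*i.
(8)*sqrt(1 - α/(-8/9)): winding -1 is odd, the square root flips sign, contributing -2*(8)*sqrt(1 - (4/15)/(-8/9)) = -2*(8)*sqrt(13/10) = -(8/5)*sqrt(130).
Summing the contributions at α = 4/15 gives (-(8/5)*sqrt(130)) - ((20)*pi)*i.

Continued minus principal equals (-(8/5)*sqrt(130)) - ((20)*pi)*i.


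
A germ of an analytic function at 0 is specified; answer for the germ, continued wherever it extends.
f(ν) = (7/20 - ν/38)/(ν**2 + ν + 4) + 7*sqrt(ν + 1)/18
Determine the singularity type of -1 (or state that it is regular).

The term (7/18)*sqrt(1 - ν/(-1)) has argument 1 - -1/(-1) = 0 at -1: a square-root (algebraic, two-sheeted) branch point; the remaining terms are analytic or single-valued there.

The point is an algebraic (square-root) branch point.


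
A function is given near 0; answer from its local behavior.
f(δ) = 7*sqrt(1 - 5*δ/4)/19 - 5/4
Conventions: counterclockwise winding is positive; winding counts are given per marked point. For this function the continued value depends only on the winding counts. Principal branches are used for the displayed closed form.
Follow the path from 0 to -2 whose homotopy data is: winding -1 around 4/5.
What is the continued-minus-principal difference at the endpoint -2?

Continued minus principal equals -(7/19)*sqrt(14).

The rational part is single-valued and drops out of the difference; each branch term changes only by its own monodromy.
(7/19)*sqrt(1 - δ/(4/5)): winding -1 is odd, the square root flips sign, contributing -2*(7/19)*sqrt(1 - (-2)/(4/5)) = -2*(7/19)*sqrt(7/2) = -(7/19)*sqrt(14).
Summing the contributions at δ = -2 gives -(7/19)*sqrt(14).


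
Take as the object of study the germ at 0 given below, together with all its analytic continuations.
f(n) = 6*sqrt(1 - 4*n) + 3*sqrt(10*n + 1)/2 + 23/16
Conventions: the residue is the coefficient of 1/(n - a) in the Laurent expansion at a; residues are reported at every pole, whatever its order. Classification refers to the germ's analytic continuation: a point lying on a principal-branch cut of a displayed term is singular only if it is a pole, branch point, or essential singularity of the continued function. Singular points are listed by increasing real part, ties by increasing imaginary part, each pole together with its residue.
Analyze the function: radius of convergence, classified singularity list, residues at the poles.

Branch term (6)*sqrt(1 - n/(1/4)): its argument vanishes at n = 1/4, a square-root branch point, modulus 1/4.
Branch term (3/2)*sqrt(1 - n/(-1/10)): its argument vanishes at n = -1/10, a square-root branch point, modulus 1/10.
The radius of convergence is the smallest modulus among the singular points: 1/10.
List the singular points by increasing real part (a conjugate pair: the negative imaginary part first).

Radius of convergence at 0: 1/10.
At -1/10: an algebraic (square-root) branch point.
At 1/4: an algebraic (square-root) branch point.


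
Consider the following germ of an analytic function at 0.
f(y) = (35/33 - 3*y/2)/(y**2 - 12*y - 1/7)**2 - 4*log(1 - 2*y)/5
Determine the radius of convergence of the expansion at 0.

Denominator factor (y**2 - 12*y - 1/7)^2: discriminant 1012/7, real irrational roots 6 + (1/7)*sqrt(1771) and 6 - (1/7)*sqrt(1771); poles of order 2, moduli 6 + (1/7)*sqrt(1771) and -6 + (1/7)*sqrt(1771).
Branch term (-4/5)*log(1 - y/(1/2)): its argument vanishes at y = 1/2, a logarithmic branch point, modulus 1/2.
The radius of convergence is the smallest modulus among the singular points: -6 + (1/7)*sqrt(1771).

The radius of convergence is -6 + (1/7)*sqrt(1771).


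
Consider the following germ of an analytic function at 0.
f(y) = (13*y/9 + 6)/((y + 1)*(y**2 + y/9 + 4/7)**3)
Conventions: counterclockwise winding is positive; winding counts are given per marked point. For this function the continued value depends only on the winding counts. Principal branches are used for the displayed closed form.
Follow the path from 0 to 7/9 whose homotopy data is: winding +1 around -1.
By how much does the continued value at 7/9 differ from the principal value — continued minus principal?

The function is rational, hence single-valued: continuing it around any pole returns the same value, so the difference is 0.

Continued minus principal equals 0.


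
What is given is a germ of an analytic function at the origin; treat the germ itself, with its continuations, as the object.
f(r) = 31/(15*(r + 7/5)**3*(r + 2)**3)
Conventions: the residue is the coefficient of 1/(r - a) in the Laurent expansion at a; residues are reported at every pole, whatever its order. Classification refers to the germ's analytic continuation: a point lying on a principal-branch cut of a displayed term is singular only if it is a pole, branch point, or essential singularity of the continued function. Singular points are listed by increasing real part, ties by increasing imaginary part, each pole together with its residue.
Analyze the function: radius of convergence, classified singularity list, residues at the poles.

Radius of convergence at 0: 7/5.
At -2: a pole of order 3; residue -38750/243.
At -7/5: a pole of order 3; residue 38750/243.

Denominator factor (r + 2)^3: pole of order 3 at -2, modulus 2.
Denominator factor (r + 7/5)^3: pole of order 3 at -7/5, modulus 7/5.
The radius of convergence is the smallest modulus among the singular points: 7/5.
At the order-3 pole -2 set g(r) = (r - (-2))^3*f(r) = 31/(15*(r + 7/5)**3).
Order-3 pole: residue = g''(a)/2; g''(-2) = -77500/243, so the residue is -38750/243.
At the order-3 pole -7/5 set g(r) = (r - (-7/5))^3*f(r) = 31/(15*(r + 2)**3).
Order-3 pole: residue = g''(a)/2; g''(-7/5) = 77500/243, so the residue is 38750/243.
List the singular points by increasing real part (a conjugate pair: the negative imaginary part first).


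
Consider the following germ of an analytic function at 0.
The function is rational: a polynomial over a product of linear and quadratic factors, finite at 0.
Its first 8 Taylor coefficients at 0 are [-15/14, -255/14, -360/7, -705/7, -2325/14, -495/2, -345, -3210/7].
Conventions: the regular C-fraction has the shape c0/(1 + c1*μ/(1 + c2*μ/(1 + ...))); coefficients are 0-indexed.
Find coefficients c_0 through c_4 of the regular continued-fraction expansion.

The regular C-fraction coefficients are [-15/14, -17, 241/17, -706/4097, 57375/170146].

Taylor coefficients (read off): a_0 = -15/14, a_1 = -255/14, a_2 = -360/7, a_3 = -705/7, a_4 = -2325/14.
c0 = a_0 = -15/14. Peel one level at a time: if S = 1 + c*μ/S' with S'(0) = 1, then c is the μ-coefficient of S and S' = c*μ/(S - 1).
S_1 = c0/f = 1 + (-17)*μ + (241)*μ^2 + ...; c1 = -17.
S_2 = c1*μ/(S_1 - 1) = 1 + (241/17)*μ + (706/289)*μ^2 + ...; c2 = 241/17.
S_3 = c2*μ/(S_2 - 1) = 1 + (-706/4097)*μ + (3375/58081)*μ^2 + ...; c3 = -706/4097.
S_4 = c3*μ/(S_3 - 1) = 1 + (57375/170146)*μ + ...; c4 = 57375/170146.


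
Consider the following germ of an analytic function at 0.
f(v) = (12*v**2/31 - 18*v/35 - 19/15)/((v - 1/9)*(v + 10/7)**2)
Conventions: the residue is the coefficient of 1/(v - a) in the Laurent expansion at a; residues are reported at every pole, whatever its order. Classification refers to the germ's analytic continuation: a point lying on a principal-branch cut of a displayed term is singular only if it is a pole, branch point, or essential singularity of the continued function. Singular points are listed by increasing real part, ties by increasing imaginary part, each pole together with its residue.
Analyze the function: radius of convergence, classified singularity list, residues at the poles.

Denominator factor (v - 1/9): pole of order 1 at 1/9, modulus 1/9.
Denominator factor (v + 10/7)^2: pole of order 2 at -10/7, modulus 10/7.
The radius of convergence is the smallest modulus among the singular points: 1/9.
At the order-2 pole -10/7 set g(v) = (v - (-10/7))^2*f(v) = (12*v**2/31 - 18*v/35 - 19/15)/(v - 1/9).
Order-2 pole: residue = g'(a); g'(-10/7) = 1376001/1458395, so the residue is 1376001/1458395.
At the order-1 pole 1/9 set g(v) = (v - (1/9))*f(v) = (12*v**2/31 - 18*v/35 - 19/15)/(v + 10/7)**2.
Simple pole: residue = g(a) at a = 1/9, which is -811461/1458395.
List the singular points by increasing real part (a conjugate pair: the negative imaginary part first).

Radius of convergence at 0: 1/9.
At -10/7: a pole of order 2; residue 1376001/1458395.
At 1/9: a pole of order 1; residue -811461/1458395.
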